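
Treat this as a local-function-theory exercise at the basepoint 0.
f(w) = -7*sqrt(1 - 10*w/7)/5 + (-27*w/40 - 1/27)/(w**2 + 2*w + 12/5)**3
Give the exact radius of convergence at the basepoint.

The radius of convergence is 7/10.

Denominator factor (w**2 + 2*w + 12/5)^3: discriminant -28/5, complex-conjugate roots (-1) + ((1/5)*sqrt(35))*i and (-1) - ((1/5)*sqrt(35))*i; poles of order 3, moduli (2/5)*sqrt(15) and (2/5)*sqrt(15).
Branch term (-7/5)*sqrt(1 - w/(7/10)): its argument vanishes at w = 7/10, a square-root branch point, modulus 7/10.
The radius of convergence is the smallest modulus among the singular points: 7/10.


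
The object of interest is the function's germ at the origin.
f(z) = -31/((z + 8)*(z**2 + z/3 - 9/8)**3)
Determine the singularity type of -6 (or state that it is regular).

The point is a regular point.

Denominator factors: z**2 + z/3 - 9/8 = 263/8 at z = -6; z + 8 = 2 at z = -6 — none vanishes.
So the germ continues analytically to -6.


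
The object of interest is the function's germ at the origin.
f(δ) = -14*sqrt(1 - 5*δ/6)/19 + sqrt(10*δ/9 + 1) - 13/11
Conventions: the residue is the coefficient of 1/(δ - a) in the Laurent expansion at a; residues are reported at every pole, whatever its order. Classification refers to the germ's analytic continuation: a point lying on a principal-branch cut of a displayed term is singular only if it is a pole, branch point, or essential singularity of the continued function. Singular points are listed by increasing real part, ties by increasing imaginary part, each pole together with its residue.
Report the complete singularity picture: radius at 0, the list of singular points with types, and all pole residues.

Branch term (1)*sqrt(1 - δ/(-9/10)): its argument vanishes at δ = -9/10, a square-root branch point, modulus 9/10.
Branch term (-14/19)*sqrt(1 - δ/(6/5)): its argument vanishes at δ = 6/5, a square-root branch point, modulus 6/5.
The radius of convergence is the smallest modulus among the singular points: 9/10.
List the singular points by increasing real part (a conjugate pair: the negative imaginary part first).

Radius of convergence at 0: 9/10.
At -9/10: an algebraic (square-root) branch point.
At 6/5: an algebraic (square-root) branch point.


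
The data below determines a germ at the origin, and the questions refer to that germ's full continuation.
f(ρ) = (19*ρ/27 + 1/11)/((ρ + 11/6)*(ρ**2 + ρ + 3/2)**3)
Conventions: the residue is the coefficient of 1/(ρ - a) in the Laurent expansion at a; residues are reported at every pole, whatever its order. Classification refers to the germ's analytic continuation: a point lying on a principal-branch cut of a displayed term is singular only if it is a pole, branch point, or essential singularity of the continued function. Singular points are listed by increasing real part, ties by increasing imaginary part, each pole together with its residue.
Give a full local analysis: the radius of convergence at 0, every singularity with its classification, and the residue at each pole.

Radius of convergence at 0: (1/2)*sqrt(6).
At -11/6: a pole of order 1; residue -615456/14245319.
At (-1/2) - ((1/2)*sqrt(5))*i: a pole of order 3; residue (307728/14245319) - ((18211034/1068398925)*sqrt(5))*i.
At (-1/2) + ((1/2)*sqrt(5))*i: a pole of order 3; residue (307728/14245319) + ((18211034/1068398925)*sqrt(5))*i.

Denominator factor (ρ**2 + ρ + 3/2)^3: discriminant -5, complex-conjugate roots (-1/2) + ((1/2)*sqrt(5))*i and (-1/2) - ((1/2)*sqrt(5))*i; poles of order 3, moduli (1/2)*sqrt(6) and (1/2)*sqrt(6).
Denominator factor (ρ + 11/6): pole of order 1 at -11/6, modulus 11/6.
The radius of convergence is the smallest modulus among the singular points: (1/2)*sqrt(6).
At the order-1 pole -11/6 set g(ρ) = (ρ - (-11/6))*f(ρ) = (19*ρ/27 + 1/11)/(ρ**2 + ρ + 3/2)**3.
Simple pole: residue = g(a) at a = -11/6, which is -615456/14245319.
The factor ρ**2 + ρ + 3/2 splits as (ρ - a)(ρ - a') with a = (-1/2) - ((1/2)*sqrt(5))*i, a' = (-1/2) + ((1/2)*sqrt(5))*i. At the order-3 pole a set g(ρ) = (ρ - a)^3*f(ρ) = [(19*ρ/27 + 1/11)/(ρ + 11/6)] / (ρ - a')^3.
Order-3 pole: residue = g''(a)/2; g''((-1/2) - ((1/2)*sqrt(5))*i) = (615456/14245319) - ((36422068/1068398925)*sqrt(5))*i, so the residue is (307728/14245319) - ((18211034/1068398925)*sqrt(5))*i.
The factor ρ**2 + ρ + 3/2 splits as (ρ - a)(ρ - a') with a = (-1/2) + ((1/2)*sqrt(5))*i, a' = (-1/2) - ((1/2)*sqrt(5))*i. At the order-3 pole a set g(ρ) = (ρ - a)^3*f(ρ) = [(19*ρ/27 + 1/11)/(ρ + 11/6)] / (ρ - a')^3.
Order-3 pole: residue = g''(a)/2; g''((-1/2) + ((1/2)*sqrt(5))*i) = (615456/14245319) + ((36422068/1068398925)*sqrt(5))*i, so the residue is (307728/14245319) + ((18211034/1068398925)*sqrt(5))*i.
List the singular points by increasing real part (a conjugate pair: the negative imaginary part first).


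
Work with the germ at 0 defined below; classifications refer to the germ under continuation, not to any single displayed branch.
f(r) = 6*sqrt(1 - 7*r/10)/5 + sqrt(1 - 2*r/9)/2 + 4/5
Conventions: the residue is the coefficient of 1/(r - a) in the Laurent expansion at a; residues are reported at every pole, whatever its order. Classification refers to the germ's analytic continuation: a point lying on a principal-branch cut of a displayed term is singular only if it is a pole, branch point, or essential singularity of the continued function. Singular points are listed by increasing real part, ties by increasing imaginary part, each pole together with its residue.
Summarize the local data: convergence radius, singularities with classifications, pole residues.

Radius of convergence at 0: 10/7.
At 10/7: an algebraic (square-root) branch point.
At 9/2: an algebraic (square-root) branch point.

Branch term (1/2)*sqrt(1 - r/(9/2)): its argument vanishes at r = 9/2, a square-root branch point, modulus 9/2.
Branch term (6/5)*sqrt(1 - r/(10/7)): its argument vanishes at r = 10/7, a square-root branch point, modulus 10/7.
The radius of convergence is the smallest modulus among the singular points: 10/7.
List the singular points by increasing real part (a conjugate pair: the negative imaginary part first).


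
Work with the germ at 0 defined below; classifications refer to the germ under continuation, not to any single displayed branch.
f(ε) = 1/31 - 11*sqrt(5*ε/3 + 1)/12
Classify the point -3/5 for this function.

The term (-11/12)*sqrt(1 - ε/(-3/5)) has argument 1 - -3/5/(-3/5) = 0 at -3/5: a square-root (algebraic, two-sheeted) branch point; the remaining terms are analytic or single-valued there.

The point is an algebraic (square-root) branch point.


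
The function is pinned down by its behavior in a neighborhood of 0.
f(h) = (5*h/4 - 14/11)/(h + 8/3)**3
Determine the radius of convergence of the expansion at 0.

Denominator factor (h + 8/3)^3: pole of order 3 at -8/3, modulus 8/3.
The radius of convergence is the smallest modulus among the singular points: 8/3.

The radius of convergence is 8/3.


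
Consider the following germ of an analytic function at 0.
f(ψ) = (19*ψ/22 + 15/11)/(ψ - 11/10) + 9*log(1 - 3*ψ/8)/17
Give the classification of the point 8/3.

The point is a logarithmic branch point.

The term (9/17)*log(1 - ψ/(8/3)) has argument 1 - 8/3/(8/3) = 0 at 8/3: a logarithmic (infinitely-sheeted) branch point; the remaining terms are analytic or single-valued there.


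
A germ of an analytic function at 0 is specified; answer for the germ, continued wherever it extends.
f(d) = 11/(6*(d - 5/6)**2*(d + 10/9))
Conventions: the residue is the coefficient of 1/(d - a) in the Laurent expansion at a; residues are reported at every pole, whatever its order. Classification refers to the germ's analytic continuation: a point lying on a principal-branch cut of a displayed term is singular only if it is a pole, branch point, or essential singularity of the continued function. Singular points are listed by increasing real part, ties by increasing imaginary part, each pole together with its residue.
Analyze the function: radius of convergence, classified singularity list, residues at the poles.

Denominator factor (d - 5/6)^2: pole of order 2 at 5/6, modulus 5/6.
Denominator factor (d + 10/9): pole of order 1 at -10/9, modulus 10/9.
The radius of convergence is the smallest modulus among the singular points: 5/6.
At the order-1 pole -10/9 set g(d) = (d - (-10/9))*f(d) = 11/(6*(d - 5/6)**2).
Simple pole: residue = g(a) at a = -10/9, which is 594/1225.
At the order-2 pole 5/6 set g(d) = (d - (5/6))^2*f(d) = 11/(6*(d + 10/9)).
Order-2 pole: residue = g'(a); g'(5/6) = -594/1225, so the residue is -594/1225.
List the singular points by increasing real part (a conjugate pair: the negative imaginary part first).

Radius of convergence at 0: 5/6.
At -10/9: a pole of order 1; residue 594/1225.
At 5/6: a pole of order 2; residue -594/1225.


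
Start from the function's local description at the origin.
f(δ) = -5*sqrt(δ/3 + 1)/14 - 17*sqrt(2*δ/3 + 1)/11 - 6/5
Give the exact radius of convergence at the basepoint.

The radius of convergence is 3/2.

Branch term (-17/11)*sqrt(1 - δ/(-3/2)): its argument vanishes at δ = -3/2, a square-root branch point, modulus 3/2.
Branch term (-5/14)*sqrt(1 - δ/(-3)): its argument vanishes at δ = -3, a square-root branch point, modulus 3.
The radius of convergence is the smallest modulus among the singular points: 3/2.


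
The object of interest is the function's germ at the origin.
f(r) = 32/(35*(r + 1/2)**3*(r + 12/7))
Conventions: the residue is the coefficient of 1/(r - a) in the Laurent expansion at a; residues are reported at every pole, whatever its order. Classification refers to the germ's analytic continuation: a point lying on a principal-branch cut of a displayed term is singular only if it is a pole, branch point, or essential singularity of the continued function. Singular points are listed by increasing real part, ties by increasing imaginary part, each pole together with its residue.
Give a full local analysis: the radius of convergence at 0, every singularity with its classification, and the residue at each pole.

Radius of convergence at 0: 1/2.
At -12/7: a pole of order 1; residue -12544/24565.
At -1/2: a pole of order 3; residue 12544/24565.

Denominator factor (r + 12/7): pole of order 1 at -12/7, modulus 12/7.
Denominator factor (r + 1/2)^3: pole of order 3 at -1/2, modulus 1/2.
The radius of convergence is the smallest modulus among the singular points: 1/2.
At the order-1 pole -12/7 set g(r) = (r - (-12/7))*f(r) = 32/(35*(r + 1/2)**3).
Simple pole: residue = g(a) at a = -12/7, which is -12544/24565.
At the order-3 pole -1/2 set g(r) = (r - (-1/2))^3*f(r) = 32/(35*(r + 12/7)).
Order-3 pole: residue = g''(a)/2; g''(-1/2) = 25088/24565, so the residue is 12544/24565.
List the singular points by increasing real part (a conjugate pair: the negative imaginary part first).


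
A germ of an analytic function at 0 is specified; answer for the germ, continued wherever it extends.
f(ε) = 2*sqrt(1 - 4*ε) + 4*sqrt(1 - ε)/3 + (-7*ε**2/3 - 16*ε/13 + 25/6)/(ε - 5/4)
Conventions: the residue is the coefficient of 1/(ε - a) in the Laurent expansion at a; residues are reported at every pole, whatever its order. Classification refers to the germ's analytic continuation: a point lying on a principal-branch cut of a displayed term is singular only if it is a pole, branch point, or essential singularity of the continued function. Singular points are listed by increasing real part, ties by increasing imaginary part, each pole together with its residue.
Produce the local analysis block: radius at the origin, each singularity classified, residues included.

Radius of convergence at 0: 1/4.
At 1/4: an algebraic (square-root) branch point.
At 1: an algebraic (square-root) branch point.
At 5/4: a pole of order 1; residue -635/624.

Denominator factor (ε - 5/4): pole of order 1 at 5/4, modulus 5/4.
Branch term (4/3)*sqrt(1 - ε/(1)): its argument vanishes at ε = 1, a square-root branch point, modulus 1.
Branch term (2)*sqrt(1 - ε/(1/4)): its argument vanishes at ε = 1/4, a square-root branch point, modulus 1/4.
The radius of convergence is the smallest modulus among the singular points: 1/4.
The branch terms are analytic at 5/4 and contribute nothing to the residue; only the rational part matters.
At the order-1 pole 5/4 set g(ε) = (ε - (5/4))*(rational part) = -7*ε**2/3 - 16*ε/13 + 25/6.
Simple pole: residue = g(a) at a = 5/4, which is -635/624.
List the singular points by increasing real part (a conjugate pair: the negative imaginary part first).


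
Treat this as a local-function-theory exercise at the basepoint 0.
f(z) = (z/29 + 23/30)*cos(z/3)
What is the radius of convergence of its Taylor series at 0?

The factor cos(z/3) is entire and contributes no finite singular point.
The polynomial part has no poles.
No finite singular points: the Taylor series at 0 converges everywhere.

The radius of convergence is infinite.


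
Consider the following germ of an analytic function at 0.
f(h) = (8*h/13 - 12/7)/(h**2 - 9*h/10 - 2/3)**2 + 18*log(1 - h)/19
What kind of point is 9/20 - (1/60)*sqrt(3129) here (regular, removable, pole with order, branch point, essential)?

The denominator factor h**2 - 9*h/10 - 2/3 vanishes at 9/20 - (1/60)*sqrt(3129) and appears to the power 2; the numerator there equals -654/455 - (2/195)*sqrt(3129), nonzero, and no other factor vanishes.
The branch terms are analytic at this point.
Hence a pole whose order is the multiplicity, 2.

The point is a pole of order 2.


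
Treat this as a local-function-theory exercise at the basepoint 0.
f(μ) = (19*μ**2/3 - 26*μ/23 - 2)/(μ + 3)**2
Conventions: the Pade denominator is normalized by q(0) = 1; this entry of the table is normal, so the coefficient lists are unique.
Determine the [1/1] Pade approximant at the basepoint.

Taylor coefficients needed (expand at 0): a_0 = -2/9, a_1 = 14/621, a_2 = 443/621.
Write the denominator as Q(μ) = 1 + q1*μ. Requiring Q*f - P = O(μ^3) with deg P <= 1 kills the coefficients of μ^2..μ^2 in Q*f:
  μ^2: a_2 + q1*a_1 = 0, i.e. 443/621 + (14/621)*q1 = 0.
Solving this linear system: q1 = -443/14.
The numerator is Q*f truncated at degree 1: P0 = a_0 = -2/9; P1 = a_1 + q1*a_0 = 30665/4347.

The Pade approximant has numerator coefficients [-2/9, 30665/4347]; denominator coefficients [1, -443/14].


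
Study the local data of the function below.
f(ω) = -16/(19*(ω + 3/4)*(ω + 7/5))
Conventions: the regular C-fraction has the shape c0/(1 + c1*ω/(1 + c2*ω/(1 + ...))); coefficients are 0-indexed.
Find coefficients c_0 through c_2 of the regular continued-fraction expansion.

The regular C-fraction coefficients are [-320/399, 43/21, -20/43].

Taylor coefficients (expand at 0): a_0 = -320/399, a_1 = 13760/8379, a_2 = -457280/175959.
c0 = a_0 = -320/399. Peel one level at a time: if S = 1 + c*ω/S' with S'(0) = 1, then c is the ω-coefficient of S and S' = c*ω/(S - 1).
S_1 = c0/f = 1 + (43/21)*ω + (20/21)*ω^2 + ...; c1 = 43/21.
S_2 = c1*ω/(S_1 - 1) = 1 + (-20/43)*ω + ...; c2 = -20/43.


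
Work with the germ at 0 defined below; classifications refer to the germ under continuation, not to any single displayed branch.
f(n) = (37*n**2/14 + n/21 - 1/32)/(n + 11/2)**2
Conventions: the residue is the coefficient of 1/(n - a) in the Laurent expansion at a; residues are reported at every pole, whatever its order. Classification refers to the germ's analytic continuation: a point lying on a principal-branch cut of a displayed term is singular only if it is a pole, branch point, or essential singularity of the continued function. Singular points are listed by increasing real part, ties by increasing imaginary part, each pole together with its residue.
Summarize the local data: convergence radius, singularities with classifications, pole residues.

Radius of convergence at 0: 11/2.
At -11/2: a pole of order 2; residue -1219/42.

Denominator factor (n + 11/2)^2: pole of order 2 at -11/2, modulus 11/2.
The radius of convergence is the smallest modulus among the singular points: 11/2.
At the order-2 pole -11/2 set g(n) = (n - (-11/2))^2*f(n) = 37*n**2/14 + n/21 - 1/32.
Order-2 pole: residue = g'(a); g'(-11/2) = -1219/42, so the residue is -1219/42.


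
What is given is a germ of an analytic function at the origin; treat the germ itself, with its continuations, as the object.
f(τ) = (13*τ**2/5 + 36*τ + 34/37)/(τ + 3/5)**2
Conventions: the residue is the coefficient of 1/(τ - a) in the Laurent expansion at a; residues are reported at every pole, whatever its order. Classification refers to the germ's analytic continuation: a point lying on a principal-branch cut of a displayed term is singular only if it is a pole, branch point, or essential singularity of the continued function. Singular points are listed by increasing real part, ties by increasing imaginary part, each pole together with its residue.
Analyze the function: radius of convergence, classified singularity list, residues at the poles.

Denominator factor (τ + 3/5)^2: pole of order 2 at -3/5, modulus 3/5.
The radius of convergence is the smallest modulus among the singular points: 3/5.
At the order-2 pole -3/5 set g(τ) = (τ - (-3/5))^2*f(τ) = 13*τ**2/5 + 36*τ + 34/37.
Order-2 pole: residue = g'(a); g'(-3/5) = 822/25, so the residue is 822/25.

Radius of convergence at 0: 3/5.
At -3/5: a pole of order 2; residue 822/25.


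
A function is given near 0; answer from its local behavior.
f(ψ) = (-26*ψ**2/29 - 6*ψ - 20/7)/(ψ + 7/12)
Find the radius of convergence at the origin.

Denominator factor (ψ + 7/12): pole of order 1 at -7/12, modulus 7/12.
The radius of convergence is the smallest modulus among the singular points: 7/12.

The radius of convergence is 7/12.


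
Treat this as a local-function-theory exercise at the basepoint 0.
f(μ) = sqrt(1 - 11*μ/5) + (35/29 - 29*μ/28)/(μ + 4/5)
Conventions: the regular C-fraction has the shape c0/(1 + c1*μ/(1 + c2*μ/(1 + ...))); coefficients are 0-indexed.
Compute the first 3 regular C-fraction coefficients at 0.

Taylor coefficients (expand at 0): a_0 = 291/116, a_1 = -34757/8120, a_2 = 547373/162400.
c0 = a_0 = 291/116. Peel one level at a time: if S = 1 + c*μ/S' with S'(0) = 1, then c is the μ-coefficient of S and S' = c*μ/(S - 1).
S_1 = c0/f = 1 + (34757/20370)*μ + (1301099297/829873800)*μ^2 + ...; c1 = 34757/20370.
S_2 = c1*μ/(S_1 - 1) = 1 + (-1301099297/1416000180)*μ + ...; c2 = -1301099297/1416000180.

The regular C-fraction coefficients are [291/116, 34757/20370, -1301099297/1416000180].


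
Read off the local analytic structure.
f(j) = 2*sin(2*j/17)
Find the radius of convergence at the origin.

The radius of convergence is infinite.

The factor -sin(2*j/17) is entire and contributes no finite singular point.
The polynomial part has no poles.
No finite singular points: the Taylor series at 0 converges everywhere.


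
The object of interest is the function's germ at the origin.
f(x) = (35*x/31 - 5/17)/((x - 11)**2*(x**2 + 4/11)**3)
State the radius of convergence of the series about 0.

Denominator factor (x**2 + 4/11)^3: discriminant -16/11, complex-conjugate roots ((2/11)*sqrt(11))*i and -((2/11)*sqrt(11))*i; poles of order 3, moduli (2/11)*sqrt(11) and (2/11)*sqrt(11).
Denominator factor (x - 11)^2: pole of order 2 at 11, modulus 11.
The radius of convergence is the smallest modulus among the singular points: (2/11)*sqrt(11).

The radius of convergence is (2/11)*sqrt(11).


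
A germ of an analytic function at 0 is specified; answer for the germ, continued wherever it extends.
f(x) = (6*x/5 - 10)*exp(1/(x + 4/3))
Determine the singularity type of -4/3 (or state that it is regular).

The point is an essential singularity.

The exponent 1/(x - (-4/3)) has a pole at -4/3, so exp(1/(x - (-4/3))) takes every nonzero value near it: an essential singularity (not a pole of any order).


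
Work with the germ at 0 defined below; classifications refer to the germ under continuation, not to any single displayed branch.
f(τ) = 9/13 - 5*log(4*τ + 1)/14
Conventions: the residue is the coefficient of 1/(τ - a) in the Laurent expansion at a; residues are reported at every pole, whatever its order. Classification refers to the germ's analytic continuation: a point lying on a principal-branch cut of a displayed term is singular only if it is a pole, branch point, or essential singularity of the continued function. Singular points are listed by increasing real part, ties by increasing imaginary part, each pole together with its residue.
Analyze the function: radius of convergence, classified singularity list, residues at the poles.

Branch term (-5/14)*log(1 - τ/(-1/4)): its argument vanishes at τ = -1/4, a logarithmic branch point, modulus 1/4.
The radius of convergence is the smallest modulus among the singular points: 1/4.

Radius of convergence at 0: 1/4.
At -1/4: a logarithmic branch point.


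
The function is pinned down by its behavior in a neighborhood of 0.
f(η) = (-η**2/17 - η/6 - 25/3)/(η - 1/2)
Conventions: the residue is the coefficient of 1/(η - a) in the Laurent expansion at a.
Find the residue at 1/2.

At the order-1 pole 1/2 set g(η) = (η - (1/2))*f(η) = -η**2/17 - η/6 - 25/3.
Simple pole: residue = g(a) at a = 1/2, which is -430/51.

The residue is -430/51.


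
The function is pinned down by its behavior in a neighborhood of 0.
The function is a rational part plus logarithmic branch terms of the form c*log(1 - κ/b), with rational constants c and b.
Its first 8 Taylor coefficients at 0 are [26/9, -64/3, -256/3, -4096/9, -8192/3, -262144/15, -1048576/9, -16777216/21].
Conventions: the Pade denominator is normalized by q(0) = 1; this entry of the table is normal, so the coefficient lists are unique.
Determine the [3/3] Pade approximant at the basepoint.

Taylor coefficients needed (read off): a_0 = 26/9, a_1 = -64/3, a_2 = -256/3, a_3 = -4096/9, a_4 = -8192/3, a_5 = -262144/15, a_6 = -1048576/9.
Write the denominator as Q(κ) = 1 + q1*κ + q2*κ^2 + q3*κ^3. Requiring Q*f - P = O(κ^7) with deg P <= 3 kills the coefficients of κ^4..κ^6 in Q*f:
  κ^4: a_4 + q1*a_3 + q2*a_2 + q3*a_1 = 0, i.e. -8192/3 + (-4096/9)*q1 + (-256/3)*q2 + (-64/3)*q3 = 0.
  κ^5: a_5 + q1*a_4 + q2*a_3 + q3*a_2 = 0, i.e. -262144/15 + (-8192/3)*q1 + (-4096/9)*q2 + (-256/3)*q3 = 0.
  κ^6: a_6 + q1*a_5 + q2*a_4 + q3*a_3 = 0, i.e. -1048576/9 + (-262144/15)*q1 + (-8192/3)*q2 + (-4096/9)*q3 = 0.
Solving this linear system: q1 = -12, q2 = 192/5, q3 = -128/5.
The numerator is Q*f truncated at degree 3: P0 = a_0 = 26/9; P1 = a_1 + q1*a_0 = -56; P2 = a_2 + q1*a_1 + q2*a_0 = 1408/5; P3 = a_3 + q1*a_2 + q2*a_1 + q3*a_0 = -4864/15.

The Pade approximant has numerator coefficients [26/9, -56, 1408/5, -4864/15]; denominator coefficients [1, -12, 192/5, -128/5].


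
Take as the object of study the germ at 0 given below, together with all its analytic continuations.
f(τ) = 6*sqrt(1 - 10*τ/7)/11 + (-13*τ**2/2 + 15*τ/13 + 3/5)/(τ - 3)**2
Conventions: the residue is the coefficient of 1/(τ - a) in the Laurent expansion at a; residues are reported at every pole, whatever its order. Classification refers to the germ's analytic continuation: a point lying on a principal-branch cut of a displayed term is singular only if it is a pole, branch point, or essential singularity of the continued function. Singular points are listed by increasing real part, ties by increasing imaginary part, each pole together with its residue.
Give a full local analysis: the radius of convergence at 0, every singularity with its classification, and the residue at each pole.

Denominator factor (τ - 3)^2: pole of order 2 at 3, modulus 3.
Branch term (6/11)*sqrt(1 - τ/(7/10)): its argument vanishes at τ = 7/10, a square-root branch point, modulus 7/10.
The radius of convergence is the smallest modulus among the singular points: 7/10.
The branch term is analytic at 3 and contributes nothing to the residue; only the rational part matters.
At the order-2 pole 3 set g(τ) = (τ - (3))^2*(rational part) = -13*τ**2/2 + 15*τ/13 + 3/5.
Order-2 pole: residue = g'(a); g'(3) = -492/13, so the residue is -492/13.
List the singular points by increasing real part (a conjugate pair: the negative imaginary part first).

Radius of convergence at 0: 7/10.
At 7/10: an algebraic (square-root) branch point.
At 3: a pole of order 2; residue -492/13.


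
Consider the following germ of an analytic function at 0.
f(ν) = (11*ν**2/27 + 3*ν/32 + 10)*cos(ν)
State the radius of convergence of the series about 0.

The radius of convergence is infinite.

The factor cos(ν) is entire and contributes no finite singular point.
The polynomial part has no poles.
No finite singular points: the Taylor series at 0 converges everywhere.


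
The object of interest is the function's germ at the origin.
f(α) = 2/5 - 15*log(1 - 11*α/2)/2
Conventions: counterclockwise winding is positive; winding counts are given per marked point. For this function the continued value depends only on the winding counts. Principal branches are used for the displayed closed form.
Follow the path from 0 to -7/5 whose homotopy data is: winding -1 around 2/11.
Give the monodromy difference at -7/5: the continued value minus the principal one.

The rational part is single-valued and drops out of the difference; each branch term changes only by its own monodromy.
(-15/2)*log(1 - α/(2/11)): each positive loop around 2/11 adds 2*pi*i to the log, so winding -1 contributes (-15/2)*(-1)*2*pi*i = (15)*pi*i.
Summing the contributions at α = -7/5 gives (15)*pi*i.

Continued minus principal equals (15)*pi*i.


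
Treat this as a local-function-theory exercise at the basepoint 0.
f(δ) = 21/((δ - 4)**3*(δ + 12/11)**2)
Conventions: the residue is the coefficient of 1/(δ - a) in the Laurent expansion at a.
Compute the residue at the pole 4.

The residue is 131769/1404928.

At the order-3 pole 4 set g(δ) = (δ - (4))^3*f(δ) = 21/(δ + 12/11)**2.
Order-3 pole: residue = g''(a)/2; g''(4) = 131769/702464, so the residue is 131769/1404928.


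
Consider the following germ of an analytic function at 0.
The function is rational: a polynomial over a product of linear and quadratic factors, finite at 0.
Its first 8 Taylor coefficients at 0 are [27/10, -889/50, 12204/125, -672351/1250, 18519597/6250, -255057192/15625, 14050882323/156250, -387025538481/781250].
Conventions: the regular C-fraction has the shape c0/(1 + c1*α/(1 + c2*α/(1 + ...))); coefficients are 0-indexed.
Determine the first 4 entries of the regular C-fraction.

The regular C-fraction coefficients are [27/10, 889/135, -26261/24003, -81/889].

Taylor coefficients (read off): a_0 = 27/10, a_1 = -889/50, a_2 = 12204/125, a_3 = -672351/1250.
c0 = a_0 = 27/10. Peel one level at a time: if S = 1 + c*α/S' with S'(0) = 1, then c is the α-coefficient of S and S' = c*α/(S - 1).
S_1 = c0/f = 1 + (889/135)*α + (26261/3645)*α^2 + ...; c1 = 889/135.
S_2 = c1*α/(S_1 - 1) = 1 + (-26261/24003)*α + (-78783/790321)*α^2 + ...; c2 = -26261/24003.
S_3 = c2*α/(S_2 - 1) = 1 + (-81/889)*α + ...; c3 = -81/889.


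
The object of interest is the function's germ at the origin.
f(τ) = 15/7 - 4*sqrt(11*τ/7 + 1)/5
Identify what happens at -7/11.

The term (-4/5)*sqrt(1 - τ/(-7/11)) has argument 1 - -7/11/(-7/11) = 0 at -7/11: a square-root (algebraic, two-sheeted) branch point; the remaining terms are analytic or single-valued there.

The point is an algebraic (square-root) branch point.


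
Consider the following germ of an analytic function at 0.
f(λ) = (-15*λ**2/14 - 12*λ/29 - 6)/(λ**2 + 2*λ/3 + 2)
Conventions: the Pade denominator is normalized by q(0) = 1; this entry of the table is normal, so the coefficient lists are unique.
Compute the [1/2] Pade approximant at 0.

The Pade approximant has numerator coefficients [-3, -418659/621151]; denominator coefficients [1, 31424/64257, 652373/1799196].

Taylor coefficients needed (expand at 0): a_0 = -3, a_1 = 23/29, a_2 = 1705/2436, a_3 = -4603/7308.
Write the denominator as Q(λ) = 1 + q1*λ + q2*λ^2. Requiring Q*f - P = O(λ^4) with deg P <= 1 kills the coefficients of λ^2..λ^3 in Q*f:
  λ^2: a_2 + q1*a_1 + q2*a_0 = 0, i.e. 1705/2436 + (23/29)*q1 + (-3)*q2 = 0.
  λ^3: a_3 + q1*a_2 + q2*a_1 = 0, i.e. -4603/7308 + (1705/2436)*q1 + (23/29)*q2 = 0.
Solving this linear system: q1 = 31424/64257, q2 = 652373/1799196.
The numerator is Q*f truncated at degree 1: P0 = a_0 = -3; P1 = a_1 + q1*a_0 = -418659/621151.


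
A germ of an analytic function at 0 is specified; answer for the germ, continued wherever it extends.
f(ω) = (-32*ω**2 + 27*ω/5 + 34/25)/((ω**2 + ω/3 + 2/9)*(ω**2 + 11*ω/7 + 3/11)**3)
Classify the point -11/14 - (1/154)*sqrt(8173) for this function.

The denominator factor ω**2 + 11*ω/7 + 3/11 vanishes at -11/14 - (1/154)*sqrt(8173) and appears to the power 3; the numerator there equals -907293/26950 - (1949/5390)*sqrt(8173), nonzero, and no other factor vanishes.
Hence a pole whose order is the multiplicity, 3.

The point is a pole of order 3.


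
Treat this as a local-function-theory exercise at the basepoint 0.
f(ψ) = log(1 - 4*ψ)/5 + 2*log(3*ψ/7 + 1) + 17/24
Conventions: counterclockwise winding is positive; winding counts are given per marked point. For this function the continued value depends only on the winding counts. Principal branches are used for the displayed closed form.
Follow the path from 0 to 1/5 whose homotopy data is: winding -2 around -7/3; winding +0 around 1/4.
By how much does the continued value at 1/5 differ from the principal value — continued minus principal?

Continued minus principal equals -(8)*pi*i.

The rational part is single-valued and drops out of the difference; each branch term changes only by its own monodromy.
(1/5)*log(1 - ψ/(1/4)): winding 0 around 1/4, so this term returns to its principal value, contribution 0.
(2)*log(1 - ψ/(-7/3)): each positive loop around -7/3 adds 2*pi*i to the log, so winding -2 contributes (2)*(-2)*2*pi*i = -(8)*pi*i.
Summing the contributions at ψ = 1/5 gives -(8)*pi*i.


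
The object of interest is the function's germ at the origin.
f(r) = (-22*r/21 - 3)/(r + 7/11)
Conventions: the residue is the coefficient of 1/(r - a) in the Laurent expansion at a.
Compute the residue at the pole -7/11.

At the order-1 pole -7/11 set g(r) = (r - (-7/11))*f(r) = -22*r/21 - 3.
Simple pole: residue = g(a) at a = -7/11, which is -7/3.

The residue is -7/3.


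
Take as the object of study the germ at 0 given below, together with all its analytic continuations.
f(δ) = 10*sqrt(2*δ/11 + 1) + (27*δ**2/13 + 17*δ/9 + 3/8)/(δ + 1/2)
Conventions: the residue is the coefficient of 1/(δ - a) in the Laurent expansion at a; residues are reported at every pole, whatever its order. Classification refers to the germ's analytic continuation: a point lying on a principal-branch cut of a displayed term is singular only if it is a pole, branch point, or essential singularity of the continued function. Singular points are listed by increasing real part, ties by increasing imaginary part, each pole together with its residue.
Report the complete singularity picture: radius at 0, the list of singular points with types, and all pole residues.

Denominator factor (δ + 1/2): pole of order 1 at -1/2, modulus 1/2.
Branch term (10)*sqrt(1 - δ/(-11/2)): its argument vanishes at δ = -11/2, a square-root branch point, modulus 11/2.
The radius of convergence is the smallest modulus among the singular points: 1/2.
The branch term is analytic at -1/2 and contributes nothing to the residue; only the rational part matters.
At the order-1 pole -1/2 set g(δ) = (δ - (-1/2))*(rational part) = 27*δ**2/13 + 17*δ/9 + 3/8.
Simple pole: residue = g(a) at a = -1/2, which is -47/936.
List the singular points by increasing real part (a conjugate pair: the negative imaginary part first).

Radius of convergence at 0: 1/2.
At -11/2: an algebraic (square-root) branch point.
At -1/2: a pole of order 1; residue -47/936.


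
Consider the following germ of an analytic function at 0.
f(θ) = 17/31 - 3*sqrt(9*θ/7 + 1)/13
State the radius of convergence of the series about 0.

Branch term (-3/13)*sqrt(1 - θ/(-7/9)): its argument vanishes at θ = -7/9, a square-root branch point, modulus 7/9.
The radius of convergence is the smallest modulus among the singular points: 7/9.

The radius of convergence is 7/9.


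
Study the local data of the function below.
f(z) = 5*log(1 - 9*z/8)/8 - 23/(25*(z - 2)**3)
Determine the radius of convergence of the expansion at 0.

Denominator factor (z - 2)^3: pole of order 3 at 2, modulus 2.
Branch term (5/8)*log(1 - z/(8/9)): its argument vanishes at z = 8/9, a logarithmic branch point, modulus 8/9.
The radius of convergence is the smallest modulus among the singular points: 8/9.

The radius of convergence is 8/9.


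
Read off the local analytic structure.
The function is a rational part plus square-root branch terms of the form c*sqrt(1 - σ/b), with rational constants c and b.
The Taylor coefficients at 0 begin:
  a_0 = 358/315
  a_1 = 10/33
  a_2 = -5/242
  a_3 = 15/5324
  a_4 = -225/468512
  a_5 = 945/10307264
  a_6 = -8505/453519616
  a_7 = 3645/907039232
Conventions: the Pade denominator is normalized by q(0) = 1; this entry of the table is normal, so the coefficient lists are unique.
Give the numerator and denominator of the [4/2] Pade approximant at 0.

Taylor coefficients needed (read off): a_0 = 358/315, a_1 = 10/33, a_2 = -5/242, a_3 = 15/5324, a_4 = -225/468512, a_5 = 945/10307264, a_6 = -8505/453519616.
Write the denominator as Q(σ) = 1 + q1*σ + q2*σ^2. Requiring Q*f - P = O(σ^7) with deg P <= 4 kills the coefficients of σ^5..σ^6 in Q*f:
  σ^5: a_5 + q1*a_4 + q2*a_3 = 0, i.e. 945/10307264 + (-225/468512)*q1 + (15/5324)*q2 = 0.
  σ^6: a_6 + q1*a_5 + q2*a_4 = 0, i.e. -8505/453519616 + (945/10307264)*q1 + (-225/468512)*q2 = 0.
Solving this linear system: q1 = 7/22, q2 = 21/968.
The numerator is Q*f truncated at degree 4: P0 = a_0 = 358/315; P1 = a_1 + q1*a_0 = 329/495; P2 = a_2 + q1*a_1 + q2*a_0 = 243/2420; P3 = a_3 + q1*a_2 + q2*a_1 = 15/5324; P4 = a_4 + q1*a_3 + q2*a_2 = -15/468512.

The Pade approximant has numerator coefficients [358/315, 329/495, 243/2420, 15/5324, -15/468512]; denominator coefficients [1, 7/22, 21/968].


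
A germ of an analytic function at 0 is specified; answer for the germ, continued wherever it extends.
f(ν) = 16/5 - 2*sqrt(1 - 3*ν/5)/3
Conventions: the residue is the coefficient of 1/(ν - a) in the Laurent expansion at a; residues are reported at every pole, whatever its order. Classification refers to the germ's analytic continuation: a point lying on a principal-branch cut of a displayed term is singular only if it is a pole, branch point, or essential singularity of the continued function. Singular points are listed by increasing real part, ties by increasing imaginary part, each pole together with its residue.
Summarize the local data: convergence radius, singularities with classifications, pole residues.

Branch term (-2/3)*sqrt(1 - ν/(5/3)): its argument vanishes at ν = 5/3, a square-root branch point, modulus 5/3.
The radius of convergence is the smallest modulus among the singular points: 5/3.

Radius of convergence at 0: 5/3.
At 5/3: an algebraic (square-root) branch point.


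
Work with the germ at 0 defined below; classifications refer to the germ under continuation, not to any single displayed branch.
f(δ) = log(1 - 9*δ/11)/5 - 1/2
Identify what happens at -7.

There is no denominator, hence no pole anywhere.
Branch term log(1 - δ/(11/9)): argument at -7 is 74/11, nonzero, so -7 is not its branch point (a point on a principal cut is still regular for the continued germ).
So the germ continues analytically to -7.

The point is a regular point.


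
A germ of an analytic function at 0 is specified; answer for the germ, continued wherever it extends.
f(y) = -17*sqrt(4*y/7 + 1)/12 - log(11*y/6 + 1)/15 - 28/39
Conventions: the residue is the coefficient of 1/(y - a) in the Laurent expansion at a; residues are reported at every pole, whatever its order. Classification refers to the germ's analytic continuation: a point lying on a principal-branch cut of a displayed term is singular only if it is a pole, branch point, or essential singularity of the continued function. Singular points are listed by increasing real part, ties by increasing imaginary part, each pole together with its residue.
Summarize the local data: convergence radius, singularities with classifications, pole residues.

Radius of convergence at 0: 6/11.
At -7/4: an algebraic (square-root) branch point.
At -6/11: a logarithmic branch point.

Branch term (-1/15)*log(1 - y/(-6/11)): its argument vanishes at y = -6/11, a logarithmic branch point, modulus 6/11.
Branch term (-17/12)*sqrt(1 - y/(-7/4)): its argument vanishes at y = -7/4, a square-root branch point, modulus 7/4.
The radius of convergence is the smallest modulus among the singular points: 6/11.
List the singular points by increasing real part (a conjugate pair: the negative imaginary part first).


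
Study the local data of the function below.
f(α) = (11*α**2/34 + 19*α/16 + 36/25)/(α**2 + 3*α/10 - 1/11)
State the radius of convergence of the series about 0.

Denominator factor (α**2 + 3*α/10 - 1/11): discriminant 499/1100, real irrational roots -3/20 + (1/220)*sqrt(5489) and -3/20 - (1/220)*sqrt(5489); poles of order 1, moduli -3/20 + (1/220)*sqrt(5489) and 3/20 + (1/220)*sqrt(5489).
The radius of convergence is the smallest modulus among the singular points: -3/20 + (1/220)*sqrt(5489).

The radius of convergence is -3/20 + (1/220)*sqrt(5489).


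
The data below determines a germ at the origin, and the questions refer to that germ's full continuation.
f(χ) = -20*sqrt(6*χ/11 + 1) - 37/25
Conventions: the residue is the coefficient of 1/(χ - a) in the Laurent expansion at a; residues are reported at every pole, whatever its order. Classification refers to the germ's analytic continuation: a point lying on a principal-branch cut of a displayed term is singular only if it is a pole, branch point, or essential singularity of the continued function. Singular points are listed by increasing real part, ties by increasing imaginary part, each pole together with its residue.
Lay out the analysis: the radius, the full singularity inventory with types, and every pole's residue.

Radius of convergence at 0: 11/6.
At -11/6: an algebraic (square-root) branch point.

Branch term (-20)*sqrt(1 - χ/(-11/6)): its argument vanishes at χ = -11/6, a square-root branch point, modulus 11/6.
The radius of convergence is the smallest modulus among the singular points: 11/6.


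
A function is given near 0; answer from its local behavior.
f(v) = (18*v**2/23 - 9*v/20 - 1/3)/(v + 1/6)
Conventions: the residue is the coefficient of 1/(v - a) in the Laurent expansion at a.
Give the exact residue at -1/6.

The residue is -653/2760.

At the order-1 pole -1/6 set g(v) = (v - (-1/6))*f(v) = 18*v**2/23 - 9*v/20 - 1/3.
Simple pole: residue = g(a) at a = -1/6, which is -653/2760.


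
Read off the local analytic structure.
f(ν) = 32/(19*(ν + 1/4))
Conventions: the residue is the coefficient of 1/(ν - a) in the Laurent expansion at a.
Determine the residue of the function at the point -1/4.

The residue is 32/19.

At the order-1 pole -1/4 set g(ν) = (ν - (-1/4))*f(ν) = 32/19.
Simple pole: residue = g(a) at a = -1/4, which is 32/19.


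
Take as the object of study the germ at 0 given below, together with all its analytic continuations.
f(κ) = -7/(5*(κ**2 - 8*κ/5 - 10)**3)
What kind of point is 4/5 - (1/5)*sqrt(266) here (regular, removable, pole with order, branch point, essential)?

The point is a pole of order 3.

The denominator factor κ**2 - 8*κ/5 - 10 vanishes at 4/5 - (1/5)*sqrt(266) and appears to the power 3; the numerator there equals -7/5, nonzero, and no other factor vanishes.
Hence a pole whose order is the multiplicity, 3.


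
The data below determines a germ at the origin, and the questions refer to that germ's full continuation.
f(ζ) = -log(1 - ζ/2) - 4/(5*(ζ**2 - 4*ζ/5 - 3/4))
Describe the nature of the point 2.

The term (-1)*log(1 - ζ/(2)) has argument 1 - 2/(2) = 0 at 2: a logarithmic (infinitely-sheeted) branch point; the remaining terms are analytic or single-valued there.

The point is a logarithmic branch point.
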